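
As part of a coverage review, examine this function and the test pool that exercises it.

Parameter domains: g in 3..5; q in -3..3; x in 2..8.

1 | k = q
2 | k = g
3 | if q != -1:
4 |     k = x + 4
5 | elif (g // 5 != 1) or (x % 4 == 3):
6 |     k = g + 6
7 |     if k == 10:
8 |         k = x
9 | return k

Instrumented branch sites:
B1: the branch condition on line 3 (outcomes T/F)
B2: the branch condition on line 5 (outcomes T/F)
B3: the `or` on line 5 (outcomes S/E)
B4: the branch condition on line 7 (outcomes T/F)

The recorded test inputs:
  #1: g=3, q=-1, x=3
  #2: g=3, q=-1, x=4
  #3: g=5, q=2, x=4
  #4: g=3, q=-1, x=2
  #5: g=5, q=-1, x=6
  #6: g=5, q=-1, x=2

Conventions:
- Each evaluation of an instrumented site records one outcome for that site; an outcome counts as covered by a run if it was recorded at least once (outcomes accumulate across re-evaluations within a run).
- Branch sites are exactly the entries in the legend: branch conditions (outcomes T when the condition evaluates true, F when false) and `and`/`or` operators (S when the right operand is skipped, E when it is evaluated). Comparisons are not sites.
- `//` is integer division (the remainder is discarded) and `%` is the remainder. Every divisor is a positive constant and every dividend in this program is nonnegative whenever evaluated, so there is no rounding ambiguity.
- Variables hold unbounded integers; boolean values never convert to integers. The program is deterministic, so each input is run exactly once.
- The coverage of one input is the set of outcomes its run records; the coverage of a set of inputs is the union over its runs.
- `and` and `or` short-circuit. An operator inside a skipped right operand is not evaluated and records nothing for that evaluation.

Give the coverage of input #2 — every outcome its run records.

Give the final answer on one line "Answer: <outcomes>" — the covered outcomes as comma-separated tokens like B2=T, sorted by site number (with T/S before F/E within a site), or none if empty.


Event log for input #2 (g=3, q=-1, x=4):
  B1->F, B3->S, B2->T, B4->F
collecting distinct outcomes: B1=F, B2=T, B3=S, B4=F
Answer: B1=F, B2=T, B3=S, B4=F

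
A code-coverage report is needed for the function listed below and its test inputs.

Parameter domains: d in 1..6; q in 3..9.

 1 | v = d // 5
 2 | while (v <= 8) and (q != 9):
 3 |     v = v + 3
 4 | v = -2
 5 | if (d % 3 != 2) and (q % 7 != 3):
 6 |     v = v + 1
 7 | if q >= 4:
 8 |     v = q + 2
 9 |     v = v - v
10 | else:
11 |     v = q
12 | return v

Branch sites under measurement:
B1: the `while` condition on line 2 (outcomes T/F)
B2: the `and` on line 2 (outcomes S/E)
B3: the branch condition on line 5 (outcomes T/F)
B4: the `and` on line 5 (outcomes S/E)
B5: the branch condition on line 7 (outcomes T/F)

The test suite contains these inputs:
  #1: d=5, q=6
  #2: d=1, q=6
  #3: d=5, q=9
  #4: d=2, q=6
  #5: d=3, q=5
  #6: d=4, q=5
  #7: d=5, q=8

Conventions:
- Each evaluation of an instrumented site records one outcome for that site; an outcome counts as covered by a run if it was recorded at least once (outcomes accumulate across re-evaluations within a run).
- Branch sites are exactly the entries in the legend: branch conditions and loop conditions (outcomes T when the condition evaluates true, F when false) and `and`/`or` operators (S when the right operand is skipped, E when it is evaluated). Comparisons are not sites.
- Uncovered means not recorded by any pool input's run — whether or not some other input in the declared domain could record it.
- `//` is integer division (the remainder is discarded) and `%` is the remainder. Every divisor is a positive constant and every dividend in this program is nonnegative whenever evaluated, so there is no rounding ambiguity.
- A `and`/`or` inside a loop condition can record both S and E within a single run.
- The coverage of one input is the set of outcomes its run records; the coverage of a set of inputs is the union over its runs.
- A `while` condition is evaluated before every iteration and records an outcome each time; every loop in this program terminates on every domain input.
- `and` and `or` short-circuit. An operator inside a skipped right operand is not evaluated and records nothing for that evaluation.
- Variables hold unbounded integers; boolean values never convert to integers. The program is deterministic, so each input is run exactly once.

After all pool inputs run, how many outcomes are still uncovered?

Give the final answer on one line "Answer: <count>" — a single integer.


input #1 (d=5, q=6): events B2->E, B1->T, B2->E, B1->T, B2->E, B1->T, B2->S, B1->F, B4->S, B3->F, B5->T; covers B1=T, B1=F, B2=S, B2=E, B3=F, B4=S, B5=T
input #2 (d=1, q=6): events B2->E, B1->T, B2->E, B1->T, B2->E, B1->T, B2->S, B1->F, B4->E, B3->T, B5->T; covers B1=T, B1=F, B2=S, B2=E, B3=T, B4=E, B5=T
input #3 (d=5, q=9): events B2->E, B1->F, B4->S, B3->F, B5->T; covers B1=F, B2=E, B3=F, B4=S, B5=T
input #4 (d=2, q=6): events B2->E, B1->T, B2->E, B1->T, B2->E, B1->T, B2->S, B1->F, B4->S, B3->F, B5->T; covers B1=T, B1=F, B2=S, B2=E, B3=F, B4=S, B5=T
input #5 (d=3, q=5): events B2->E, B1->T, B2->E, B1->T, B2->E, B1->T, B2->S, B1->F, B4->E, B3->T, B5->T; covers B1=T, B1=F, B2=S, B2=E, B3=T, B4=E, B5=T
input #6 (d=4, q=5): events B2->E, B1->T, B2->E, B1->T, B2->E, B1->T, B2->S, B1->F, B4->E, B3->T, B5->T; covers B1=T, B1=F, B2=S, B2=E, B3=T, B4=E, B5=T
input #7 (d=5, q=8): events B2->E, B1->T, B2->E, B1->T, B2->E, B1->T, B2->S, B1->F, B4->S, B3->F, B5->T; covers B1=T, B1=F, B2=S, B2=E, B3=F, B4=S, B5=T
union over the pool: B1=T, B1=F, B2=S, B2=E, B3=T, B3=F, B4=S, B4=E, B5=T
uncovered (1 of 10): B5=F
Answer: 1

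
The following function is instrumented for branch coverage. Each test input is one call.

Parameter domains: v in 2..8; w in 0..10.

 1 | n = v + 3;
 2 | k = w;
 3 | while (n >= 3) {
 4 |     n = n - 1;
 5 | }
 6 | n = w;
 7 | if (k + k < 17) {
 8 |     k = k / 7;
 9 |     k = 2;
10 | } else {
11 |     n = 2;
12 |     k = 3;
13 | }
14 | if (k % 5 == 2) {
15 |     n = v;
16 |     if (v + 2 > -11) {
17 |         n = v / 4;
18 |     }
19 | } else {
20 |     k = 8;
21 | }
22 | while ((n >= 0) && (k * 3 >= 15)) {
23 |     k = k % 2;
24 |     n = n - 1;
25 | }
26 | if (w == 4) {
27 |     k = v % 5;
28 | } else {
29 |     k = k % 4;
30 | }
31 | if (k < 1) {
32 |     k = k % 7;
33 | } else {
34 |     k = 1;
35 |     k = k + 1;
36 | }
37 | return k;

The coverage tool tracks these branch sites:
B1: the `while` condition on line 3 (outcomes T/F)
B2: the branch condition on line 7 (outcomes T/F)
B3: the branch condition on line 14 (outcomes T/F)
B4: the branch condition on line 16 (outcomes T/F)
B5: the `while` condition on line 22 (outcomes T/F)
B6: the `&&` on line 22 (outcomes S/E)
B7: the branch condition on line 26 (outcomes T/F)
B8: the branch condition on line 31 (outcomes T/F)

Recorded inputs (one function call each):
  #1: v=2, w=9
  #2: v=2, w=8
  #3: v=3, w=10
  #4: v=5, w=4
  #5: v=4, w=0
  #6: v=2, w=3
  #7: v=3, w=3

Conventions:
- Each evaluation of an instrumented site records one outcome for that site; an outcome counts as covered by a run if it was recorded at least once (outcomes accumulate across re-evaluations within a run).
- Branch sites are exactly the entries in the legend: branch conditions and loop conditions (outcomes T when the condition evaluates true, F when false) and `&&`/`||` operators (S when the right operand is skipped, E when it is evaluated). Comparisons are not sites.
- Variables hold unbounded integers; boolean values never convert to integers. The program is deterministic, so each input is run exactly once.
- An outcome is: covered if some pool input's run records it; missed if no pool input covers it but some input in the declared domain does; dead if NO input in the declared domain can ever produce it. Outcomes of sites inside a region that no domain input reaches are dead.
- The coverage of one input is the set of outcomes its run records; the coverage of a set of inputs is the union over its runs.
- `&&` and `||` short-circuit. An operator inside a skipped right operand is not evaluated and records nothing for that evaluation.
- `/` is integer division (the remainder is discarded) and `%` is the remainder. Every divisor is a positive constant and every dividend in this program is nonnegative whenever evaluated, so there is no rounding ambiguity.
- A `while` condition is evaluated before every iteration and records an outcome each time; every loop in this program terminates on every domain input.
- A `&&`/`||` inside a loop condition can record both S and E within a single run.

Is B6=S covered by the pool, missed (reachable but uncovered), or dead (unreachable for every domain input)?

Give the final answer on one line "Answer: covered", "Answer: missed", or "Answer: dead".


no pool input records B6=S
checking all 77 inputs in the declared domain: B6=S is never recorded -> dead
Answer: dead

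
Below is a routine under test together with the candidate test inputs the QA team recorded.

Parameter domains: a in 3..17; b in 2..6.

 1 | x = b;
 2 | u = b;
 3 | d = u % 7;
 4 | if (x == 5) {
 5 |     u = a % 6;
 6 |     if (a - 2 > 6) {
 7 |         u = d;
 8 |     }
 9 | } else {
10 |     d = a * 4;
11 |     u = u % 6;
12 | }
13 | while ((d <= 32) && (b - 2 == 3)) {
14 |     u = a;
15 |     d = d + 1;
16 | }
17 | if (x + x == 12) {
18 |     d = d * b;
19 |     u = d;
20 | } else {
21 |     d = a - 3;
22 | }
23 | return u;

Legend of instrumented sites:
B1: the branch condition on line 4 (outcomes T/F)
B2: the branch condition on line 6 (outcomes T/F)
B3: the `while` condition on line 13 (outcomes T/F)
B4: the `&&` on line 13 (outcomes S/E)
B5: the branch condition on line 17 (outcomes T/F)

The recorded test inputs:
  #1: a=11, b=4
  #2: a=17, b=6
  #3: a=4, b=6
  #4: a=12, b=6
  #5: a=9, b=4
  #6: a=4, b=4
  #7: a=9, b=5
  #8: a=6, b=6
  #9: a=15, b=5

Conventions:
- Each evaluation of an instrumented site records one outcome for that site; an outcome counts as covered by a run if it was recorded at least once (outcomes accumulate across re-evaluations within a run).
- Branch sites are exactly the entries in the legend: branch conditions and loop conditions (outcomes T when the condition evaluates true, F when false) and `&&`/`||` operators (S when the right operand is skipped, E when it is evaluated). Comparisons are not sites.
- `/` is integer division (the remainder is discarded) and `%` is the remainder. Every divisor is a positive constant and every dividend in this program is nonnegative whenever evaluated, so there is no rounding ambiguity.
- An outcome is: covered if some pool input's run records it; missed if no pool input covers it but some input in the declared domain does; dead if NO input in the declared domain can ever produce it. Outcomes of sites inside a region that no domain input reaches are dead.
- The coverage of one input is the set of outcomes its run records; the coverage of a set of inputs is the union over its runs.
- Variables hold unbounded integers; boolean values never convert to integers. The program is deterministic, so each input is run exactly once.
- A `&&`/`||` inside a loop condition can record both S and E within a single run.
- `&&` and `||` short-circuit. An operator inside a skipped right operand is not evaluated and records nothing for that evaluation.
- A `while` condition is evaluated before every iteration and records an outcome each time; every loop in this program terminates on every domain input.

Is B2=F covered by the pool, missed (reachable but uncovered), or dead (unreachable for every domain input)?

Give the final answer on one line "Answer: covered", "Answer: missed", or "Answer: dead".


no pool input records B2=F
but domain input (a=3, b=5) does record it -> reachable, so missed
Answer: missed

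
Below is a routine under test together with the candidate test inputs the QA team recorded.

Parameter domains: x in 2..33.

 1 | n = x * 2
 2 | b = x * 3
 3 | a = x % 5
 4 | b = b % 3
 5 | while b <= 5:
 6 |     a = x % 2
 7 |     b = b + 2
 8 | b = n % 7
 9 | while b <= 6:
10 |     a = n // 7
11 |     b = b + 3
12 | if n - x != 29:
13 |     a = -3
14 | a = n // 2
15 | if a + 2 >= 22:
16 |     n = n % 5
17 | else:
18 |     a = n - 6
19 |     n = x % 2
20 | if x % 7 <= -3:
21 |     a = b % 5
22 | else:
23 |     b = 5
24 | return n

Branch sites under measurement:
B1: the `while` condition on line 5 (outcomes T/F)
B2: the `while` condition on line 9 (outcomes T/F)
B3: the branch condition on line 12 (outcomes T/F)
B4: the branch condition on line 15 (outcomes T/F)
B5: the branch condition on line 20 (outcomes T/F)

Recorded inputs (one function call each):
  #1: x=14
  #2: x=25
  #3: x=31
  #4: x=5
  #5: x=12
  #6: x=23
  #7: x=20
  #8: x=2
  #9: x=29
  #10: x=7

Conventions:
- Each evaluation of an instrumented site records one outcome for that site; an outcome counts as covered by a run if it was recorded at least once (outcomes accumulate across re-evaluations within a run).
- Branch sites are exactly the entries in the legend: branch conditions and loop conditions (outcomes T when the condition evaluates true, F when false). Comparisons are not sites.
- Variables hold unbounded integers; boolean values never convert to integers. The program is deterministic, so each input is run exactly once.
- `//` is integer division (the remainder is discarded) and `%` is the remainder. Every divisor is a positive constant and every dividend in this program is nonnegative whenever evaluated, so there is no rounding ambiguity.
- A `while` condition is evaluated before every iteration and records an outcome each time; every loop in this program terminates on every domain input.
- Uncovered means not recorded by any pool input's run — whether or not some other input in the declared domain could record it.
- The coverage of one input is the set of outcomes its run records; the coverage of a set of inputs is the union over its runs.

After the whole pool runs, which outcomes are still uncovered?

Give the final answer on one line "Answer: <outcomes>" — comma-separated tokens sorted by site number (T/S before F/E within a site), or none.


run #1 (x=14) records B1=T, B1=F, B2=T, B2=F, B3=T, B4=F, B5=F
run #2 (x=25) records B1=T, B1=F, B2=T, B2=F, B3=T, B4=T, B5=F
run #3 (x=31) records B1=T, B1=F, B2=T, B2=F, B3=T, B4=T, B5=F
run #4 (x=5) records B1=T, B1=F, B2=T, B2=F, B3=T, B4=F, B5=F
run #5 (x=12) records B1=T, B1=F, B2=T, B2=F, B3=T, B4=F, B5=F
run #6 (x=23) records B1=T, B1=F, B2=T, B2=F, B3=T, B4=T, B5=F
run #7 (x=20) records B1=T, B1=F, B2=T, B2=F, B3=T, B4=T, B5=F
run #8 (x=2) records B1=T, B1=F, B2=T, B2=F, B3=T, B4=F, B5=F
run #9 (x=29) records B1=T, B1=F, B2=T, B2=F, B3=F, B4=T, B5=F
run #10 (x=7) records B1=T, B1=F, B2=T, B2=F, B3=T, B4=F, B5=F
union over the pool: B1=T, B1=F, B2=T, B2=F, B3=T, B3=F, B4=T, B4=F, B5=F
uncovered (1 of 10): B5=T
Answer: B5=T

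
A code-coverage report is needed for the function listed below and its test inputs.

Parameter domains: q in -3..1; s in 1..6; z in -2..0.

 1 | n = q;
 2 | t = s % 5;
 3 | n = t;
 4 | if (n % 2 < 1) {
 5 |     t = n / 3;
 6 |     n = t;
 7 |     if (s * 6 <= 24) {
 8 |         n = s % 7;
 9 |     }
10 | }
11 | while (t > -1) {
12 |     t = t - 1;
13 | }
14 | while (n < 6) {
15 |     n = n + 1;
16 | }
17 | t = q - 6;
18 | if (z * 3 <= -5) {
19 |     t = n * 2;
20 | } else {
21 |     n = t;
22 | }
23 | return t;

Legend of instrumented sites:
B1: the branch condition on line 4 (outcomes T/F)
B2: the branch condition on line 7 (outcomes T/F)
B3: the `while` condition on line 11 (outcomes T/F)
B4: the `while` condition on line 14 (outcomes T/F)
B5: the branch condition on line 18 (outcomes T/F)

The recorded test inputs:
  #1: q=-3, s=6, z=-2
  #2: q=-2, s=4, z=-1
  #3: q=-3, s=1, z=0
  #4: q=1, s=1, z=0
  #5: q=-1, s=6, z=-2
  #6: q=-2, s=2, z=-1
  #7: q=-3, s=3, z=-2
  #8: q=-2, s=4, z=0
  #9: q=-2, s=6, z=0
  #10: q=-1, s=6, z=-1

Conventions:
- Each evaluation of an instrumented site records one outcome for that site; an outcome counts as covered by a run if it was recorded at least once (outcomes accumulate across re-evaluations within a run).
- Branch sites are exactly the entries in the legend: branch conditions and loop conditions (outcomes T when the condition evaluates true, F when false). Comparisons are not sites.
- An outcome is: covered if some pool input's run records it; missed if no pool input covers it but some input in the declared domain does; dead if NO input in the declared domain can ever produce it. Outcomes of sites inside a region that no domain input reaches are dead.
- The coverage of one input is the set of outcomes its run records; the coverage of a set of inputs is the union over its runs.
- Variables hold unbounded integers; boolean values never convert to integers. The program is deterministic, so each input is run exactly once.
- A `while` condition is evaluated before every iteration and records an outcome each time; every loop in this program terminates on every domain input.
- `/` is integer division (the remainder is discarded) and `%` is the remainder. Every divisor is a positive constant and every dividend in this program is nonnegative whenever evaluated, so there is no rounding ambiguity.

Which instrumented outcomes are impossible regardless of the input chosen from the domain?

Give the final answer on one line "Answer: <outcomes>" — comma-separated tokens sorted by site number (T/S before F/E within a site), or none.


running all 90 domain inputs and tallying outcomes:
  reachable outcomes have witnesses, e.g. B1=T (e.g. q=-3, s=2, z=-2), B1=F (e.g. q=-3, s=1, z=-2), B2=T (e.g. q=-3, s=2, z=-2), B2=F (e.g. q=-3, s=5, z=-2)
Answer: none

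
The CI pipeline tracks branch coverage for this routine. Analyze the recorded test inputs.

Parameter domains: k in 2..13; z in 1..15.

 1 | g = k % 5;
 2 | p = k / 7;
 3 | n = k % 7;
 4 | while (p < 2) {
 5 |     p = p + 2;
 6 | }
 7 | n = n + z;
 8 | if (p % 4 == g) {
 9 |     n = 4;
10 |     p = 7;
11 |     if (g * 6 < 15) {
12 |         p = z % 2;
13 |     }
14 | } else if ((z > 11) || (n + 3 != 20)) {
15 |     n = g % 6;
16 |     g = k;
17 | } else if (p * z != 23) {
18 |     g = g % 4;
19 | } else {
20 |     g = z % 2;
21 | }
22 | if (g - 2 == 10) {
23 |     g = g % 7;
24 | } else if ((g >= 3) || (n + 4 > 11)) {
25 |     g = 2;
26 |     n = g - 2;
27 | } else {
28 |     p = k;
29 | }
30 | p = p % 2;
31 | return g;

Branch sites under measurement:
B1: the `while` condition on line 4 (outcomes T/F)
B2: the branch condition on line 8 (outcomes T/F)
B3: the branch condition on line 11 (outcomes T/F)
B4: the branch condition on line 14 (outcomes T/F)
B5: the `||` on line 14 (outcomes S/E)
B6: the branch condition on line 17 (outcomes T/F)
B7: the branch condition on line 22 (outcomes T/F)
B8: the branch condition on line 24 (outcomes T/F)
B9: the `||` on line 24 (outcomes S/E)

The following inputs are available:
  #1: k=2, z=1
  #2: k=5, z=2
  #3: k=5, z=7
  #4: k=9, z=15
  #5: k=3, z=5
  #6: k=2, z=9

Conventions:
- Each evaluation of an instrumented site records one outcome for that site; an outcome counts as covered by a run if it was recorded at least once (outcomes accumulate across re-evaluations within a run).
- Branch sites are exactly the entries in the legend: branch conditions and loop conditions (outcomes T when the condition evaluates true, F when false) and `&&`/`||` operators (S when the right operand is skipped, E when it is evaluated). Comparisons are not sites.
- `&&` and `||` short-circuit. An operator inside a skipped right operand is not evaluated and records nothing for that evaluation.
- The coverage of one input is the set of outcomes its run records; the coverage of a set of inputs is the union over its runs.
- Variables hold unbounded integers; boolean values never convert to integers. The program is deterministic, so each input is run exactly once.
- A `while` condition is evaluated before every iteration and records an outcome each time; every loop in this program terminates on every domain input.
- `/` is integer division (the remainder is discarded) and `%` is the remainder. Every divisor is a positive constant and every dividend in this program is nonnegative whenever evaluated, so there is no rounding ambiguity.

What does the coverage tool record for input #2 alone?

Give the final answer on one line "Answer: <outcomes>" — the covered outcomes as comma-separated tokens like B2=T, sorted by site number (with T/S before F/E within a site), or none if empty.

Simulating input #2 (k=5, z=2) step by step:
  B1->T, B1->F, B2->F, B5->E, B4->T, B7->F, B9->S, B8->T
collecting distinct outcomes: B1=T, B1=F, B2=F, B4=T, B5=E, B7=F, B8=T, B9=S

Answer: B1=T, B1=F, B2=F, B4=T, B5=E, B7=F, B8=T, B9=S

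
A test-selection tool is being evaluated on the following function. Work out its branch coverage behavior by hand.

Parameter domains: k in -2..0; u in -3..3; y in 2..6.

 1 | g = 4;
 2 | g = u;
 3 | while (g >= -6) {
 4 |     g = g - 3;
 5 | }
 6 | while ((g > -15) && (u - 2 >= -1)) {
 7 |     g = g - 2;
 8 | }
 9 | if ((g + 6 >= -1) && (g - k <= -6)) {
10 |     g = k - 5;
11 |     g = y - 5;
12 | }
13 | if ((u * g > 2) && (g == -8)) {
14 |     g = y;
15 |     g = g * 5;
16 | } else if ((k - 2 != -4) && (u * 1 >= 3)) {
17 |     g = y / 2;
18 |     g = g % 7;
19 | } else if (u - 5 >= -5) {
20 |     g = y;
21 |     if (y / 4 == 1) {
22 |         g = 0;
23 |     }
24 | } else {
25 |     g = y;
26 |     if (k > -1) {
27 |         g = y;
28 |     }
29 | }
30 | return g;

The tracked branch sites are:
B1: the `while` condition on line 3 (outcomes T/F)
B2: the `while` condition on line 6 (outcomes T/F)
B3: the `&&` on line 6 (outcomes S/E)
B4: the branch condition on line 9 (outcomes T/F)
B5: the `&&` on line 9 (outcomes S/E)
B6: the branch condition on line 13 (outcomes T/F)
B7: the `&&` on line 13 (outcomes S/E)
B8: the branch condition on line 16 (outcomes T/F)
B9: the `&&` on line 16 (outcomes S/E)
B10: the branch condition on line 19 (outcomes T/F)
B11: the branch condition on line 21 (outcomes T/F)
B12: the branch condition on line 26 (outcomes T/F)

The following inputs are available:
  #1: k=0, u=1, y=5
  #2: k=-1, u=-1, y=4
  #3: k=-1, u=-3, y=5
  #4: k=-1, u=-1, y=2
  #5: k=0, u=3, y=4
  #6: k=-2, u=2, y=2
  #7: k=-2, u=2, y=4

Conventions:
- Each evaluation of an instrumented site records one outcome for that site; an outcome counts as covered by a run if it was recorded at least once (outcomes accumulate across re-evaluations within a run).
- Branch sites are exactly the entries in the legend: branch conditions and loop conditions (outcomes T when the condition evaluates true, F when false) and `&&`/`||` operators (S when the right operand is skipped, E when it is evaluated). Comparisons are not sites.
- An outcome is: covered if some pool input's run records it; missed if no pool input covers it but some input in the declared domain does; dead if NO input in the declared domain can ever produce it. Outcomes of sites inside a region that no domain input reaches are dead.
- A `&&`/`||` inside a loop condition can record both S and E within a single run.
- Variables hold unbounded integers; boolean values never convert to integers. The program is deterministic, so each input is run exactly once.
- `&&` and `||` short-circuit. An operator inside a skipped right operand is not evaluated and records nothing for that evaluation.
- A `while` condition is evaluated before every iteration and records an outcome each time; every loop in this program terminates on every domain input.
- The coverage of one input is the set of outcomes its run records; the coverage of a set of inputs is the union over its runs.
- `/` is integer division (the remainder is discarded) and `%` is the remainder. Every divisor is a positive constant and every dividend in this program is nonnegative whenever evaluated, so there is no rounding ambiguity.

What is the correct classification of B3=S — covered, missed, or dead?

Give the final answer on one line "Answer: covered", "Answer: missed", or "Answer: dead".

B3=S is recorded by pool input(s) 1, 5, 6, 7 -> covered

Answer: covered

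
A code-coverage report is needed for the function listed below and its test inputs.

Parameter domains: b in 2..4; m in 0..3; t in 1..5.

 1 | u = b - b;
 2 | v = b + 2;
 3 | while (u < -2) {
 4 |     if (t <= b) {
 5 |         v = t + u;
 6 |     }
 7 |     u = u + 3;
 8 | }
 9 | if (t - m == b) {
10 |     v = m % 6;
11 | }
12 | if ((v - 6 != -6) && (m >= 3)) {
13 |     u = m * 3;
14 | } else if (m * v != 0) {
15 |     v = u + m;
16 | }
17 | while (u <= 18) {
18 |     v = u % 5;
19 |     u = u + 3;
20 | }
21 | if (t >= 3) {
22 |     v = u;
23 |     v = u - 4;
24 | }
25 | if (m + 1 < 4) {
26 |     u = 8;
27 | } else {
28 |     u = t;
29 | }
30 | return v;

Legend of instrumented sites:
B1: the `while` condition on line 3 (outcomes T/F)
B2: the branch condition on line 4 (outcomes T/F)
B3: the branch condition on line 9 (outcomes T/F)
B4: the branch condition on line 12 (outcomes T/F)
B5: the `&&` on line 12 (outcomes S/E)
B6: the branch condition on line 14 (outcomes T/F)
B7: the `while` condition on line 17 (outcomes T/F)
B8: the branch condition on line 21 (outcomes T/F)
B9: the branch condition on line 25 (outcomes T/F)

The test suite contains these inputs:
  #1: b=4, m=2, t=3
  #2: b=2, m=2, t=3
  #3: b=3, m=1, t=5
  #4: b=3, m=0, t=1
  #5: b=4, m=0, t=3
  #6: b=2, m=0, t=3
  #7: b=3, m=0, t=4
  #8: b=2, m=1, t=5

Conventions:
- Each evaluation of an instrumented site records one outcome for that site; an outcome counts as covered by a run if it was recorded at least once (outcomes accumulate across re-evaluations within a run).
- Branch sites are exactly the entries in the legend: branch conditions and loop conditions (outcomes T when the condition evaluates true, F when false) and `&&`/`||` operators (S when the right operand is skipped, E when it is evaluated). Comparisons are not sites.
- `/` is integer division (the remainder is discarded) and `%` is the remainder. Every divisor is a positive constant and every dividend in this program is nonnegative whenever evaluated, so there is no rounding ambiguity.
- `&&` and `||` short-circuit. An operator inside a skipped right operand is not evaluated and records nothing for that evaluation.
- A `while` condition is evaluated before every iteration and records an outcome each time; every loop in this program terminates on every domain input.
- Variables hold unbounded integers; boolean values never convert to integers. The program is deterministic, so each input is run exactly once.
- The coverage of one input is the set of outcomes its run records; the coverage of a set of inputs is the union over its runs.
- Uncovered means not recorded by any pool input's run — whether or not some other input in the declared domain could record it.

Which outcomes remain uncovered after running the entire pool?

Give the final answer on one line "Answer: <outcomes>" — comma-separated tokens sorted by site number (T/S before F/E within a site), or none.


input #1 (b=4, m=2, t=3): covers B1=F, B3=F, B4=F, B5=E, B6=T, B7=T, B7=F, B8=T, B9=T
input #2 (b=2, m=2, t=3): covers B1=F, B3=F, B4=F, B5=E, B6=T, B7=T, B7=F, B8=T, B9=T
input #3 (b=3, m=1, t=5): covers B1=F, B3=F, B4=F, B5=E, B6=T, B7=T, B7=F, B8=T, B9=T
input #4 (b=3, m=0, t=1): covers B1=F, B3=F, B4=F, B5=E, B6=F, B7=T, B7=F, B8=F, B9=T
input #5 (b=4, m=0, t=3): covers B1=F, B3=F, B4=F, B5=E, B6=F, B7=T, B7=F, B8=T, B9=T
input #6 (b=2, m=0, t=3): covers B1=F, B3=F, B4=F, B5=E, B6=F, B7=T, B7=F, B8=T, B9=T
input #7 (b=3, m=0, t=4): covers B1=F, B3=F, B4=F, B5=E, B6=F, B7=T, B7=F, B8=T, B9=T
input #8 (b=2, m=1, t=5): covers B1=F, B3=F, B4=F, B5=E, B6=T, B7=T, B7=F, B8=T, B9=T
union over the pool: B1=F, B3=F, B4=F, B5=E, B6=T, B6=F, B7=T, B7=F, B8=T, B8=F, B9=T
uncovered (7 of 18): B1=T, B2=T, B2=F, B3=T, B4=T, B5=S, B9=F
Answer: B1=T, B2=T, B2=F, B3=T, B4=T, B5=S, B9=F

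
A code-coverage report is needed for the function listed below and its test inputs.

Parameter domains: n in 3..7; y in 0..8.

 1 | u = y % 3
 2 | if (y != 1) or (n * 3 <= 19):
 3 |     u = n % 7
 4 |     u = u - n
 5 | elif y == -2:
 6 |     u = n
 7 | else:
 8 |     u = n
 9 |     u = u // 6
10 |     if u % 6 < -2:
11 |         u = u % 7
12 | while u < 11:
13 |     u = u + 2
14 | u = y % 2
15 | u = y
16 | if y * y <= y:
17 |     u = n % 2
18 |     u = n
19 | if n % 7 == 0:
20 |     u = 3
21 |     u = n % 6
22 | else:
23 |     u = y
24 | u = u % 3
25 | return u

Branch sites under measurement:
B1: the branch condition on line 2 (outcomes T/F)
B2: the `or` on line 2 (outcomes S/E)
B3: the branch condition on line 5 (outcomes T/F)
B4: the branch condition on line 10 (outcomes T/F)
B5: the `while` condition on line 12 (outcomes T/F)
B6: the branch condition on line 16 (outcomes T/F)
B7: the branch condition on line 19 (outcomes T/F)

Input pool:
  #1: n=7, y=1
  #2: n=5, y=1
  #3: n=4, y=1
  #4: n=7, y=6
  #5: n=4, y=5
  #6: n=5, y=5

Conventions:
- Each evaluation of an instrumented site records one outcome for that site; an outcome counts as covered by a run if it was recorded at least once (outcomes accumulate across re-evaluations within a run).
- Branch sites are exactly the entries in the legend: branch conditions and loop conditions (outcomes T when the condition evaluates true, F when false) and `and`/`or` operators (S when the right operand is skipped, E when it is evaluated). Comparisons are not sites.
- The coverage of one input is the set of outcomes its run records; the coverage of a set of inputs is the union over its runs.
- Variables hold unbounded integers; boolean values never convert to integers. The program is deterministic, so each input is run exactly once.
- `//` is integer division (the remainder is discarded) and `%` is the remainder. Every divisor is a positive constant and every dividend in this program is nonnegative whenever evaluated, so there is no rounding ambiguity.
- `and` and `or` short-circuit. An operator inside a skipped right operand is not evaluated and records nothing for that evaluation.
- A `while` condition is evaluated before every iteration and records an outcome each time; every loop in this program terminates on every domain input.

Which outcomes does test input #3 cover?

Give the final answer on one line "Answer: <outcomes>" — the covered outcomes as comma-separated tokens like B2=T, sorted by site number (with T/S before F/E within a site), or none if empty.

Simulating input #3 (n=4, y=1) step by step:
  B2->E, B1->T, B5->T, B5->T, B5->T, B5->T, B5->T, B5->T, B5->F, B6->T
  B7->F
collecting distinct outcomes: B1=T, B2=E, B5=T, B5=F, B6=T, B7=F

Answer: B1=T, B2=E, B5=T, B5=F, B6=T, B7=F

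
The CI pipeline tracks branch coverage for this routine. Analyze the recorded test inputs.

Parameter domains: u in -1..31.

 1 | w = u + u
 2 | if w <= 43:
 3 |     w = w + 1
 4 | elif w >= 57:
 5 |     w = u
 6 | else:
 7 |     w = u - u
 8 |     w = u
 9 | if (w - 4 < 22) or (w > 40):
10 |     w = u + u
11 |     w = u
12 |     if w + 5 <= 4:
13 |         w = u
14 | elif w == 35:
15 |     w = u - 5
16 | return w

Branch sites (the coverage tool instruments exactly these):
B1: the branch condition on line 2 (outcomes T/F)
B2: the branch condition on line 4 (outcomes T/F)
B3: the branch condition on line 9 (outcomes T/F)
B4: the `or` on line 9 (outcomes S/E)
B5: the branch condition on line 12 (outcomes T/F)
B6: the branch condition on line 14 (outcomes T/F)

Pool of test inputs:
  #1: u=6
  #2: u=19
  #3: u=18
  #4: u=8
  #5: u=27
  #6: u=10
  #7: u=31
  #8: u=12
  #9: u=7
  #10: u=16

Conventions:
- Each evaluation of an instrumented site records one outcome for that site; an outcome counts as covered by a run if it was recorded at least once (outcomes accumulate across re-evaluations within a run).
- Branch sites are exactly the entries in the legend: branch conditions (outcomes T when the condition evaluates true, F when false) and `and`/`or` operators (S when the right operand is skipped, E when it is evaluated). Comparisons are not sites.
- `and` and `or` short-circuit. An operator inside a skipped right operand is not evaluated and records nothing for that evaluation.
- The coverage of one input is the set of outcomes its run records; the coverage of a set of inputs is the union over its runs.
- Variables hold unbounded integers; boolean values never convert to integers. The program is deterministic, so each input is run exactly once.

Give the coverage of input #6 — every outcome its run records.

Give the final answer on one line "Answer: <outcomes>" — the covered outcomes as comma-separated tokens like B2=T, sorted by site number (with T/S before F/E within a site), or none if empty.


Simulating input #6 (u=10) step by step:
  B1->T, B4->S, B3->T, B5->F
collecting distinct outcomes: B1=T, B3=T, B4=S, B5=F
Answer: B1=T, B3=T, B4=S, B5=F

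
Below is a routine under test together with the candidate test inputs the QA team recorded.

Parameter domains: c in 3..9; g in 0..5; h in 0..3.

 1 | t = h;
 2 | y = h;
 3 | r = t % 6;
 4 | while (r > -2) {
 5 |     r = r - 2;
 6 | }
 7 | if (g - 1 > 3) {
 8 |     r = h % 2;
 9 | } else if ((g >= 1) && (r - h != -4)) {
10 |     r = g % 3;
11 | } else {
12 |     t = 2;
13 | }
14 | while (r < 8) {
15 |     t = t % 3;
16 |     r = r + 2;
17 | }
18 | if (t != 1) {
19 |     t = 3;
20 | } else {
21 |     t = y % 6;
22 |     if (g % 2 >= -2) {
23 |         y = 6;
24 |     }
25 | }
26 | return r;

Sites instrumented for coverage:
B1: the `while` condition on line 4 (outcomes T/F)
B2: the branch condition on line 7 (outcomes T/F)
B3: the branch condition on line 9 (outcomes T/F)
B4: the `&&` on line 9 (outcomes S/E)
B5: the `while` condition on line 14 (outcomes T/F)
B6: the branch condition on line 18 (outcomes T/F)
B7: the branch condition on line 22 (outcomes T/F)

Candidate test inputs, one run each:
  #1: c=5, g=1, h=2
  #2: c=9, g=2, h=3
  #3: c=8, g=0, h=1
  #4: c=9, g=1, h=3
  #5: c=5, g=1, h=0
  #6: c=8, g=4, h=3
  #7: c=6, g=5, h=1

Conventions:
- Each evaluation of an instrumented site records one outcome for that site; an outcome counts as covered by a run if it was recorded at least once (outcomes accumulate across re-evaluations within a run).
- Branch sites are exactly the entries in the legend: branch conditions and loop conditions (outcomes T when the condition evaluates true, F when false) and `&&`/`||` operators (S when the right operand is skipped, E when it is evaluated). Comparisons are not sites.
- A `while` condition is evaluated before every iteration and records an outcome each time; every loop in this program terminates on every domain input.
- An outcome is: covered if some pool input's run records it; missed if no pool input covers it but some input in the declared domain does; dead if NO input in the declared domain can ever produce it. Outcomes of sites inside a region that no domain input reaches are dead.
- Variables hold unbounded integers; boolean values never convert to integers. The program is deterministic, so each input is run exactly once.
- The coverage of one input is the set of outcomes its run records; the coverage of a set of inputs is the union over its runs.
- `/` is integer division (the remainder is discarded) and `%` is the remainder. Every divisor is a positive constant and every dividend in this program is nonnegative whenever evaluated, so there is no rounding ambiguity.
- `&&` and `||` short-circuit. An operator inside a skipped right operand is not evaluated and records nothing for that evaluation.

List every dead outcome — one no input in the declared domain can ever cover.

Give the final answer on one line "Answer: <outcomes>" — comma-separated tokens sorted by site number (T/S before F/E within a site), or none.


exhaustive pass over the 168-input domain:
  B7=F: no domain input ever produces it -> dead
  reachable outcomes have witnesses, e.g. B1=T (e.g. c=3, g=0, h=0), B1=F (e.g. c=3, g=0, h=0), B2=T (e.g. c=3, g=5, h=0), B2=F (e.g. c=3, g=0, h=0)
Answer: B7=F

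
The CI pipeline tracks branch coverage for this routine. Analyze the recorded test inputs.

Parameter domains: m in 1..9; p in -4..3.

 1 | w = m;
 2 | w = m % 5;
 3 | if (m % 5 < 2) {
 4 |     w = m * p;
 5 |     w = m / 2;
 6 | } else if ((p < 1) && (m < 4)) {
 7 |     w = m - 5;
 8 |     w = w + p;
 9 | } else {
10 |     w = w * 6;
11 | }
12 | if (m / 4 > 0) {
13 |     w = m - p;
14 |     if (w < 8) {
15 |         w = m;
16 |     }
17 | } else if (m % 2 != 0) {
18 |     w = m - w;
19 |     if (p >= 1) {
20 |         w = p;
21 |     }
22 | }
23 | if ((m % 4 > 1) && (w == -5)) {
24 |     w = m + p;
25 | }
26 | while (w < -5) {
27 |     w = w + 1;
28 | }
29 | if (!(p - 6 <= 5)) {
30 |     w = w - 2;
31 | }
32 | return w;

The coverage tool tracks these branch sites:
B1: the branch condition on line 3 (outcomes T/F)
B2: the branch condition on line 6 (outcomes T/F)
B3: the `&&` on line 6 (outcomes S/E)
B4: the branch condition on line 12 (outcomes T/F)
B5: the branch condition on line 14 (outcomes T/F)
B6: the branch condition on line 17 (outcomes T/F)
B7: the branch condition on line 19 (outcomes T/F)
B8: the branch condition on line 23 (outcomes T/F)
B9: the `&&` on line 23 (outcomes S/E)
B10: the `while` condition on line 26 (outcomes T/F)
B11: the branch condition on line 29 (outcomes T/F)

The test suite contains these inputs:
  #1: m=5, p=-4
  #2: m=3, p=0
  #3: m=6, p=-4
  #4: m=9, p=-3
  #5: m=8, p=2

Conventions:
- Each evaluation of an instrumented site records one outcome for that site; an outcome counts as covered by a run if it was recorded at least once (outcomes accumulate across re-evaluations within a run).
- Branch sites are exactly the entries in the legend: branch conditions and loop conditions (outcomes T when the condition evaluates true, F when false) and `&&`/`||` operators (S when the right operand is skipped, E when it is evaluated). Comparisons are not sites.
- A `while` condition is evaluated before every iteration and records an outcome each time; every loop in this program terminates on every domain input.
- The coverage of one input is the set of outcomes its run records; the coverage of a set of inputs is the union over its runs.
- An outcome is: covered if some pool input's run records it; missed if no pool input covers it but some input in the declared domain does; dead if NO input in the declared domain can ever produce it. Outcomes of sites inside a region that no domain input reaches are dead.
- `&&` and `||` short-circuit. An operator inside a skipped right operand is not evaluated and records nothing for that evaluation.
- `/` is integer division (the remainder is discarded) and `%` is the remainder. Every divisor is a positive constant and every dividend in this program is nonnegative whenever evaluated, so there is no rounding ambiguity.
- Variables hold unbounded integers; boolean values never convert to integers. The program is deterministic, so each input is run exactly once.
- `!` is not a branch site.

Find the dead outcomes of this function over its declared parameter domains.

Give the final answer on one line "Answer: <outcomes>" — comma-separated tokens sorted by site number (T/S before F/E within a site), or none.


running all 72 domain inputs and tallying outcomes:
  B11=T: never recorded by any domain input -> dead
  reachable outcomes have witnesses, e.g. B1=T (e.g. m=1, p=-4), B1=F (e.g. m=2, p=-4), B2=T (e.g. m=2, p=-4), B2=F (e.g. m=2, p=1)
Answer: B11=T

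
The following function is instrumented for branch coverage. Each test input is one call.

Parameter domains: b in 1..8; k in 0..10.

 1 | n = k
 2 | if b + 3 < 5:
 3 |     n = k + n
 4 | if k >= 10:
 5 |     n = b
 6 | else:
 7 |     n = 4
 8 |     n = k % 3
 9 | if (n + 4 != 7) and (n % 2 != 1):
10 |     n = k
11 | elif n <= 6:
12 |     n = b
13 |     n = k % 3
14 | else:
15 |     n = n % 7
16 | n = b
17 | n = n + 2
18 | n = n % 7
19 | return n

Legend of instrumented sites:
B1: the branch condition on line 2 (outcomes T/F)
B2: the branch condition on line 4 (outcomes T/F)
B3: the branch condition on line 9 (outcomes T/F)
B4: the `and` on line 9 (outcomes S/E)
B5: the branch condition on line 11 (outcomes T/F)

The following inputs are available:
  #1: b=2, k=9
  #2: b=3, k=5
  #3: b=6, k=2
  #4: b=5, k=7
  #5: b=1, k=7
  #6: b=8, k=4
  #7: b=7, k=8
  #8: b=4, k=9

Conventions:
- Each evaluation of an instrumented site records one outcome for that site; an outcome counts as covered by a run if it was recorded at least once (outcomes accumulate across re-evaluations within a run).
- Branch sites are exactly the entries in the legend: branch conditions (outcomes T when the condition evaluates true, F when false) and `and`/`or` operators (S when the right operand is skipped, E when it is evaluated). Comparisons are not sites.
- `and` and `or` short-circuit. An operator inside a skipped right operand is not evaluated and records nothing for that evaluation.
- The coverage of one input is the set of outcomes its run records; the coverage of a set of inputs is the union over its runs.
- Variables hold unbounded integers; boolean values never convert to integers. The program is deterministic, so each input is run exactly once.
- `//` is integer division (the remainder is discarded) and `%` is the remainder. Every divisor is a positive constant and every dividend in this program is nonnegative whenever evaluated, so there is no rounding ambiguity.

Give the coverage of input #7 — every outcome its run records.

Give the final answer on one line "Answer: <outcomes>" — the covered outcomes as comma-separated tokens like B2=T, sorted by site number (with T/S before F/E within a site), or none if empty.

Simulating input #7 (b=7, k=8) step by step:
  B1->F, B2->F, B4->E, B3->T
distinct outcomes covered: B1=F, B2=F, B3=T, B4=E

Answer: B1=F, B2=F, B3=T, B4=E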